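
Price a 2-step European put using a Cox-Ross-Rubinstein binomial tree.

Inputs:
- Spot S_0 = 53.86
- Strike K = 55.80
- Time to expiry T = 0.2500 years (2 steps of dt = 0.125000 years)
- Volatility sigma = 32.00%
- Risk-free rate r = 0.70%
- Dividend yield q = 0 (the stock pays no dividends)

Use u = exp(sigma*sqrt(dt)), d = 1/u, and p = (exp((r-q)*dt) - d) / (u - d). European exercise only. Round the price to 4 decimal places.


dt = T/N = 0.125000
u = exp(sigma*sqrt(dt)) = 1.119785; d = 1/u = 0.893028
p = (exp((r-q)*dt) - d) / (u - d) = 0.475606
Discount per step: exp(-r*dt) = 0.999125
Stock lattice S(k, i) with i counting down-moves:
  k=0: S(0,0) = 53.8600
  k=1: S(1,0) = 60.3116; S(1,1) = 48.0985
  k=2: S(2,0) = 67.5361; S(2,1) = 53.8600; S(2,2) = 42.9533
Terminal payoffs V(N, i) = max(K - S_T, 0):
  V(2,0) = 0.000000; V(2,1) = 1.940000; V(2,2) = 12.846681
Backward induction: V(k, i) = exp(-r*dt) * [p * V(k+1, i) + (1-p) * V(k+1, i+1)].
  V(1,0) = exp(-r*dt) * [p*0.000000 + (1-p)*1.940000] = 1.016434
  V(1,1) = exp(-r*dt) * [p*1.940000 + (1-p)*12.846681] = 7.652696
  V(0,0) = exp(-r*dt) * [p*1.016434 + (1-p)*7.652696] = 4.492515

Answer: Price = V(0,0) = 4.4925


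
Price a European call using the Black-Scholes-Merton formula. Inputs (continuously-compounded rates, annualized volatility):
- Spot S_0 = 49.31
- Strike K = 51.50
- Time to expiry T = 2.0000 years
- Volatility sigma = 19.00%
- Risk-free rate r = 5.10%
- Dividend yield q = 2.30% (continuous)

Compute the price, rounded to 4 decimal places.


d1 = (ln(S/K) + (r - q + 0.5*sigma^2) * T) / (sigma * sqrt(T)) = 0.18103829
d2 = d1 - sigma * sqrt(T) = -0.08766229
exp(-rT) = 0.90302955; exp(-qT) = 0.95504196
C = S_0 * exp(-qT) * N(d1) - K * exp(-rT) * N(d2)
N(d1) = 0.57183124; N(d2) = 0.46507255
C = 49.3100 * 0.95504196 * 0.57183124 - 51.5000 * 0.90302955 * 0.46507255 = 5.3006

Answer: Price = 5.3006


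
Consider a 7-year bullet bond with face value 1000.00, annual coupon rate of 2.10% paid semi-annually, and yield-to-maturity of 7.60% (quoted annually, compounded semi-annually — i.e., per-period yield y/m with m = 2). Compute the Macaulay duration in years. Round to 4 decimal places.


Coupon per period c = face * coupon_rate / m = 10.500000
Periods per year m = 2; per-period yield y/m = 0.038000
Number of cashflows N = 14
Cashflows (t years, CF_t, discount factor 1/(1+y/m)^(m*t), PV):
  t = 0.5000: CF_t = 10.500000, DF = 0.963391, PV = 10.115607
  t = 1.0000: CF_t = 10.500000, DF = 0.928122, PV = 9.745286
  t = 1.5000: CF_t = 10.500000, DF = 0.894145, PV = 9.388522
  t = 2.0000: CF_t = 10.500000, DF = 0.861411, PV = 9.044819
  t = 2.5000: CF_t = 10.500000, DF = 0.829876, PV = 8.713699
  t = 3.0000: CF_t = 10.500000, DF = 0.799495, PV = 8.394700
  t = 3.5000: CF_t = 10.500000, DF = 0.770227, PV = 8.087380
  t = 4.0000: CF_t = 10.500000, DF = 0.742030, PV = 7.791310
  t = 4.5000: CF_t = 10.500000, DF = 0.714865, PV = 7.506079
  t = 5.0000: CF_t = 10.500000, DF = 0.688694, PV = 7.231290
  t = 5.5000: CF_t = 10.500000, DF = 0.663482, PV = 6.966560
  t = 6.0000: CF_t = 10.500000, DF = 0.639193, PV = 6.711523
  t = 6.5000: CF_t = 10.500000, DF = 0.615793, PV = 6.465821
  t = 7.0000: CF_t = 1010.500000, DF = 0.593249, PV = 599.478164
Price P = sum_t PV_t = 705.640759
Macaulay numerator sum_t t * PV_t:
  t * PV_t at t = 0.5000: 5.057803
  t * PV_t at t = 1.0000: 9.745286
  t * PV_t at t = 1.5000: 14.082783
  t * PV_t at t = 2.0000: 18.089638
  t * PV_t at t = 2.5000: 21.784246
  t * PV_t at t = 3.0000: 25.184100
  t * PV_t at t = 3.5000: 28.305828
  t * PV_t at t = 4.0000: 31.165239
  t * PV_t at t = 4.5000: 33.777354
  t * PV_t at t = 5.0000: 36.156449
  t * PV_t at t = 5.5000: 38.316083
  t * PV_t at t = 6.0000: 40.269136
  t * PV_t at t = 6.5000: 42.027839
  t * PV_t at t = 7.0000: 4196.347149
Macaulay duration D = (sum_t t * PV_t) / P = 4540.308934 / 705.640759 = 6.434307

Answer: Macaulay duration = 6.4343 years


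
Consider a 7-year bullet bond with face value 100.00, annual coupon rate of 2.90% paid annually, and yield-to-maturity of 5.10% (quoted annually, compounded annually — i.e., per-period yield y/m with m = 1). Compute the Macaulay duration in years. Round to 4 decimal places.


Answer: Macaulay duration = 6.3875 years

Derivation:
Coupon per period c = face * coupon_rate / m = 2.900000
Periods per year m = 1; per-period yield y/m = 0.051000
Number of cashflows N = 7
Cashflows (t years, CF_t, discount factor 1/(1+y/m)^(m*t), PV):
  t = 1.0000: CF_t = 2.900000, DF = 0.951475, PV = 2.759277
  t = 2.0000: CF_t = 2.900000, DF = 0.905304, PV = 2.625382
  t = 3.0000: CF_t = 2.900000, DF = 0.861374, PV = 2.497985
  t = 4.0000: CF_t = 2.900000, DF = 0.819576, PV = 2.376770
  t = 5.0000: CF_t = 2.900000, DF = 0.779806, PV = 2.261437
  t = 6.0000: CF_t = 2.900000, DF = 0.741965, PV = 2.151700
  t = 7.0000: CF_t = 102.900000, DF = 0.705961, PV = 72.643433
Price P = sum_t PV_t = 87.315984
Macaulay numerator sum_t t * PV_t:
  t * PV_t at t = 1.0000: 2.759277
  t * PV_t at t = 2.0000: 5.250765
  t * PV_t at t = 3.0000: 7.493955
  t * PV_t at t = 4.0000: 9.507079
  t * PV_t at t = 5.0000: 11.307183
  t * PV_t at t = 6.0000: 12.910199
  t * PV_t at t = 7.0000: 508.504034
Macaulay duration D = (sum_t t * PV_t) / P = 557.732493 / 87.315984 = 6.387519


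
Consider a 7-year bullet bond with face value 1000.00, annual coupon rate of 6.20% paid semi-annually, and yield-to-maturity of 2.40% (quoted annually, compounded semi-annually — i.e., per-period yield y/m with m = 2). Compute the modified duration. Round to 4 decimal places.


Coupon per period c = face * coupon_rate / m = 31.000000
Periods per year m = 2; per-period yield y/m = 0.012000
Number of cashflows N = 14
Cashflows (t years, CF_t, discount factor 1/(1+y/m)^(m*t), PV):
  t = 0.5000: CF_t = 31.000000, DF = 0.988142, PV = 30.632411
  t = 1.0000: CF_t = 31.000000, DF = 0.976425, PV = 30.269181
  t = 1.5000: CF_t = 31.000000, DF = 0.964847, PV = 29.910258
  t = 2.0000: CF_t = 31.000000, DF = 0.953406, PV = 29.555591
  t = 2.5000: CF_t = 31.000000, DF = 0.942101, PV = 29.205129
  t = 3.0000: CF_t = 31.000000, DF = 0.930930, PV = 28.858823
  t = 3.5000: CF_t = 31.000000, DF = 0.919891, PV = 28.516624
  t = 4.0000: CF_t = 31.000000, DF = 0.908983, PV = 28.178482
  t = 4.5000: CF_t = 31.000000, DF = 0.898205, PV = 27.844350
  t = 5.0000: CF_t = 31.000000, DF = 0.887554, PV = 27.514180
  t = 5.5000: CF_t = 31.000000, DF = 0.877030, PV = 27.187925
  t = 6.0000: CF_t = 31.000000, DF = 0.866630, PV = 26.865538
  t = 6.5000: CF_t = 31.000000, DF = 0.856354, PV = 26.546974
  t = 7.0000: CF_t = 1031.000000, DF = 0.846200, PV = 872.431806
Price P = sum_t PV_t = 1243.517271
First compute Macaulay numerator sum_t t * PV_t:
  t * PV_t at t = 0.5000: 15.316206
  t * PV_t at t = 1.0000: 30.269181
  t * PV_t at t = 1.5000: 44.865387
  t * PV_t at t = 2.0000: 59.111181
  t * PV_t at t = 2.5000: 73.012823
  t * PV_t at t = 3.0000: 86.576470
  t * PV_t at t = 3.5000: 99.808183
  t * PV_t at t = 4.0000: 112.713928
  t * PV_t at t = 4.5000: 125.299574
  t * PV_t at t = 5.0000: 137.570898
  t * PV_t at t = 5.5000: 149.533585
  t * PV_t at t = 6.0000: 161.193229
  t * PV_t at t = 6.5000: 172.555334
  t * PV_t at t = 7.0000: 6107.022643
Macaulay duration D = 7374.848622 / 1243.517271 = 5.930636
Modified duration = D / (1 + y/m) = 5.930636 / (1 + 0.012000) = 5.860313

Answer: Modified duration = 5.8603


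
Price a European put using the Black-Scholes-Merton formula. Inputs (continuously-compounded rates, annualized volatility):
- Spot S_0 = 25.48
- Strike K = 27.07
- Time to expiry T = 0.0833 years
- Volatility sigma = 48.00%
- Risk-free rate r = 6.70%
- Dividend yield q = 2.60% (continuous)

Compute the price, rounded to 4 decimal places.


Answer: Price = 2.3135

Derivation:
d1 = (ln(S/K) + (r - q + 0.5*sigma^2) * T) / (sigma * sqrt(T)) = -0.34302054
d2 = d1 - sigma * sqrt(T) = -0.48155689
exp(-rT) = 0.99443445; exp(-qT) = 0.99783654
P = K * exp(-rT) * N(-d2) - S_0 * exp(-qT) * N(-d1)
N(-d1) = 0.63420850; N(-d2) = 0.68493962
P = 27.0700 * 0.99443445 * 0.68493962 - 25.4800 * 0.99783654 * 0.63420850 = 2.3135


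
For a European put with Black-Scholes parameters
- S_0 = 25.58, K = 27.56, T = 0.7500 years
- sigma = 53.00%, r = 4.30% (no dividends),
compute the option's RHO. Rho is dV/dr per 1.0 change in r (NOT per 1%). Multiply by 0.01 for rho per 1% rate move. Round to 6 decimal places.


Answer: Rho = -12.531718

Derivation:
d1 = 0.1373284261; d2 = -0.3216650379
phi(d1) = 0.3951981155; exp(-qT) = 1.0000000000; exp(-rT) = 0.9682644857
N(-d2) = 0.6261467665
Rho = -K*T*exp(-rT)*N(-d2) = -27.5600 * 0.7500 * 0.9682644857 * 0.6261467665 = -12.531718


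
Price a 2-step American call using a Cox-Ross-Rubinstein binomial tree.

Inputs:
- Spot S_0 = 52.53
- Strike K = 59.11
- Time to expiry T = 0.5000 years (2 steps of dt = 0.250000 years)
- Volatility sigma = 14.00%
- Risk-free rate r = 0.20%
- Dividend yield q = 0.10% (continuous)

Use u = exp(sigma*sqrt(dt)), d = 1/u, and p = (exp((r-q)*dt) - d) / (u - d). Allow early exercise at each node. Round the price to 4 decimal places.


dt = T/N = 0.250000
u = exp(sigma*sqrt(dt)) = 1.072508; d = 1/u = 0.932394
p = (exp((r-q)*dt) - d) / (u - d) = 0.484292
Discount per step: exp(-r*dt) = 0.999500
Stock lattice S(k, i) with i counting down-moves:
  k=0: S(0,0) = 52.5300
  k=1: S(1,0) = 56.3389; S(1,1) = 48.9786
  k=2: S(2,0) = 60.4239; S(2,1) = 52.5300; S(2,2) = 45.6674
Terminal payoffs V(N, i) = max(S_T - K, 0):
  V(2,0) = 1.313883; V(2,1) = 0.000000; V(2,2) = 0.000000
Backward induction: V(k, i) = exp(-r*dt) * [p * V(k+1, i) + (1-p) * V(k+1, i+1)]; then take max(V_cont, immediate exercise) for American.
  V(1,0) = exp(-r*dt) * [p*1.313883 + (1-p)*0.000000] = 0.635984; exercise = 0.000000; V(1,0) = max -> 0.635984
  V(1,1) = exp(-r*dt) * [p*0.000000 + (1-p)*0.000000] = 0.000000; exercise = 0.000000; V(1,1) = max -> 0.000000
  V(0,0) = exp(-r*dt) * [p*0.635984 + (1-p)*0.000000] = 0.307848; exercise = 0.000000; V(0,0) = max -> 0.307848

Answer: Price = V(0,0) = 0.3078


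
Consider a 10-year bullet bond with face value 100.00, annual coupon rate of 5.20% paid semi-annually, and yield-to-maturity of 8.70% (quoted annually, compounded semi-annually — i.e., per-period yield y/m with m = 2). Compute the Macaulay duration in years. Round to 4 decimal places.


Answer: Macaulay duration = 7.5730 years

Derivation:
Coupon per period c = face * coupon_rate / m = 2.600000
Periods per year m = 2; per-period yield y/m = 0.043500
Number of cashflows N = 20
Cashflows (t years, CF_t, discount factor 1/(1+y/m)^(m*t), PV):
  t = 0.5000: CF_t = 2.600000, DF = 0.958313, PV = 2.491615
  t = 1.0000: CF_t = 2.600000, DF = 0.918365, PV = 2.387748
  t = 1.5000: CF_t = 2.600000, DF = 0.880081, PV = 2.288211
  t = 2.0000: CF_t = 2.600000, DF = 0.843393, PV = 2.192823
  t = 2.5000: CF_t = 2.600000, DF = 0.808235, PV = 2.101411
  t = 3.0000: CF_t = 2.600000, DF = 0.774543, PV = 2.013811
  t = 3.5000: CF_t = 2.600000, DF = 0.742254, PV = 1.929862
  t = 4.0000: CF_t = 2.600000, DF = 0.711312, PV = 1.849412
  t = 4.5000: CF_t = 2.600000, DF = 0.681660, PV = 1.772316
  t = 5.0000: CF_t = 2.600000, DF = 0.653244, PV = 1.698435
  t = 5.5000: CF_t = 2.600000, DF = 0.626013, PV = 1.627633
  t = 6.0000: CF_t = 2.600000, DF = 0.599916, PV = 1.559782
  t = 6.5000: CF_t = 2.600000, DF = 0.574908, PV = 1.494760
  t = 7.0000: CF_t = 2.600000, DF = 0.550942, PV = 1.432448
  t = 7.5000: CF_t = 2.600000, DF = 0.527975, PV = 1.372734
  t = 8.0000: CF_t = 2.600000, DF = 0.505965, PV = 1.315510
  t = 8.5000: CF_t = 2.600000, DF = 0.484873, PV = 1.260671
  t = 9.0000: CF_t = 2.600000, DF = 0.464661, PV = 1.208118
  t = 9.5000: CF_t = 2.600000, DF = 0.445290, PV = 1.157755
  t = 10.0000: CF_t = 102.600000, DF = 0.426728, PV = 43.782272
Price P = sum_t PV_t = 76.937325
Macaulay numerator sum_t t * PV_t:
  t * PV_t at t = 0.5000: 1.245807
  t * PV_t at t = 1.0000: 2.387748
  t * PV_t at t = 1.5000: 3.432316
  t * PV_t at t = 2.0000: 4.385646
  t * PV_t at t = 2.5000: 5.253528
  t * PV_t at t = 3.0000: 6.041432
  t * PV_t at t = 3.5000: 6.754516
  t * PV_t at t = 4.0000: 7.397649
  t * PV_t at t = 4.5000: 7.975424
  t * PV_t at t = 5.0000: 8.492173
  t * PV_t at t = 5.5000: 8.951979
  t * PV_t at t = 6.0000: 9.358692
  t * PV_t at t = 6.5000: 9.715940
  t * PV_t at t = 7.0000: 10.027139
  t * PV_t at t = 7.5000: 10.295509
  t * PV_t at t = 8.0000: 10.524079
  t * PV_t at t = 8.5000: 10.715700
  t * PV_t at t = 9.0000: 10.873058
  t * PV_t at t = 9.5000: 10.998674
  t * PV_t at t = 10.0000: 437.822718
Macaulay duration D = (sum_t t * PV_t) / P = 582.649726 / 76.937325 = 7.573044


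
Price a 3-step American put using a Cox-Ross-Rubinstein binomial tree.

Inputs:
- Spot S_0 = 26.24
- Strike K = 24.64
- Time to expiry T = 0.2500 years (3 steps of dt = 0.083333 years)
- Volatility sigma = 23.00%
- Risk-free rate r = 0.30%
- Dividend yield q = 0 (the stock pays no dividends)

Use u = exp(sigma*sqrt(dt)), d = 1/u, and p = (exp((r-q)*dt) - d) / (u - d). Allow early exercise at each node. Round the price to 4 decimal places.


Answer: Price = V(0,0) = 0.4624

Derivation:
dt = T/N = 0.083333
u = exp(sigma*sqrt(dt)) = 1.068649; d = 1/u = 0.935761
p = (exp((r-q)*dt) - d) / (u - d) = 0.485289
Discount per step: exp(-r*dt) = 0.999750
Stock lattice S(k, i) with i counting down-moves:
  k=0: S(0,0) = 26.2400
  k=1: S(1,0) = 28.0414; S(1,1) = 24.5544
  k=2: S(2,0) = 29.9664; S(2,1) = 26.2400; S(2,2) = 22.9770
  k=3: S(3,0) = 32.0235; S(3,1) = 28.0414; S(3,2) = 24.5544; S(3,3) = 21.5010
Terminal payoffs V(N, i) = max(K - S_T, 0):
  V(3,0) = 0.000000; V(3,1) = 0.000000; V(3,2) = 0.085634; V(3,3) = 3.139007
Backward induction: V(k, i) = exp(-r*dt) * [p * V(k+1, i) + (1-p) * V(k+1, i+1)]; then take max(V_cont, immediate exercise) for American.
  V(2,0) = exp(-r*dt) * [p*0.000000 + (1-p)*0.000000] = 0.000000; exercise = 0.000000; V(2,0) = max -> 0.000000
  V(2,1) = exp(-r*dt) * [p*0.000000 + (1-p)*0.085634] = 0.044066; exercise = 0.000000; V(2,1) = max -> 0.044066
  V(2,2) = exp(-r*dt) * [p*0.085634 + (1-p)*3.139007] = 1.656825; exercise = 1.662984; V(2,2) = max -> 1.662984
  V(1,0) = exp(-r*dt) * [p*0.000000 + (1-p)*0.044066] = 0.022675; exercise = 0.000000; V(1,0) = max -> 0.022675
  V(1,1) = exp(-r*dt) * [p*0.044066 + (1-p)*1.662984] = 0.877122; exercise = 0.085634; V(1,1) = max -> 0.877122
  V(0,0) = exp(-r*dt) * [p*0.022675 + (1-p)*0.877122] = 0.462353; exercise = 0.000000; V(0,0) = max -> 0.462353


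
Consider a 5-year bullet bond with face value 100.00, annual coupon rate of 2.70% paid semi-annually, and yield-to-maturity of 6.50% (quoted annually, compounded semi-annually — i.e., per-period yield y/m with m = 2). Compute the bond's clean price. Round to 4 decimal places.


Coupon per period c = face * coupon_rate / m = 1.350000
Periods per year m = 2; per-period yield y/m = 0.032500
Number of cashflows N = 10
Cashflows (t years, CF_t, discount factor 1/(1+y/m)^(m*t), PV):
  t = 0.5000: CF_t = 1.350000, DF = 0.968523, PV = 1.307506
  t = 1.0000: CF_t = 1.350000, DF = 0.938037, PV = 1.266350
  t = 1.5000: CF_t = 1.350000, DF = 0.908510, PV = 1.226489
  t = 2.0000: CF_t = 1.350000, DF = 0.879913, PV = 1.187883
  t = 2.5000: CF_t = 1.350000, DF = 0.852216, PV = 1.150492
  t = 3.0000: CF_t = 1.350000, DF = 0.825391, PV = 1.114278
  t = 3.5000: CF_t = 1.350000, DF = 0.799410, PV = 1.079204
  t = 4.0000: CF_t = 1.350000, DF = 0.774247, PV = 1.045233
  t = 4.5000: CF_t = 1.350000, DF = 0.749876, PV = 1.012333
  t = 5.0000: CF_t = 101.350000, DF = 0.726272, PV = 73.607683
Price P = sum_t PV_t = 83.997449

Answer: Price = 83.9974


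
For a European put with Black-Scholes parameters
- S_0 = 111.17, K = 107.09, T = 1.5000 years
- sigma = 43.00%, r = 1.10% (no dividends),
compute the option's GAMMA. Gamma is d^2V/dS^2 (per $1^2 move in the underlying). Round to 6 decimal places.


Answer: Gamma = 0.006373

Derivation:
d1 = 0.3656498767; d2 = -0.1609904180
phi(d1) = 0.3731449051; exp(-qT) = 1.0000000000; exp(-rT) = 0.9836353794
Gamma = exp(-qT) * phi(d1) / (S * sigma * sqrt(T)) = 1.0000000000 * 0.3731449051 / (111.1700 * 0.4300 * 1.2247448714) = 0.006373


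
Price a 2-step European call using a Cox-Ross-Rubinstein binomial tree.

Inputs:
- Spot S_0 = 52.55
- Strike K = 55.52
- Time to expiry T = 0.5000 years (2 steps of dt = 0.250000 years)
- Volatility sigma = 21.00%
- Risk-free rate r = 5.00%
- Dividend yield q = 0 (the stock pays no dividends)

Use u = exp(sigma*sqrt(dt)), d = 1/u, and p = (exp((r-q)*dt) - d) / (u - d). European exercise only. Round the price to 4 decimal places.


Answer: Price = V(0,0) = 2.5849

Derivation:
dt = T/N = 0.250000
u = exp(sigma*sqrt(dt)) = 1.110711; d = 1/u = 0.900325
p = (exp((r-q)*dt) - d) / (u - d) = 0.533562
Discount per step: exp(-r*dt) = 0.987578
Stock lattice S(k, i) with i counting down-moves:
  k=0: S(0,0) = 52.5500
  k=1: S(1,0) = 58.3678; S(1,1) = 47.3121
  k=2: S(2,0) = 64.8298; S(2,1) = 52.5500; S(2,2) = 42.5962
Terminal payoffs V(N, i) = max(S_T - K, 0):
  V(2,0) = 9.309782; V(2,1) = 0.000000; V(2,2) = 0.000000
Backward induction: V(k, i) = exp(-r*dt) * [p * V(k+1, i) + (1-p) * V(k+1, i+1)].
  V(1,0) = exp(-r*dt) * [p*9.309782 + (1-p)*0.000000] = 4.905637
  V(1,1) = exp(-r*dt) * [p*0.000000 + (1-p)*0.000000] = 0.000000
  V(0,0) = exp(-r*dt) * [p*4.905637 + (1-p)*0.000000] = 2.584944


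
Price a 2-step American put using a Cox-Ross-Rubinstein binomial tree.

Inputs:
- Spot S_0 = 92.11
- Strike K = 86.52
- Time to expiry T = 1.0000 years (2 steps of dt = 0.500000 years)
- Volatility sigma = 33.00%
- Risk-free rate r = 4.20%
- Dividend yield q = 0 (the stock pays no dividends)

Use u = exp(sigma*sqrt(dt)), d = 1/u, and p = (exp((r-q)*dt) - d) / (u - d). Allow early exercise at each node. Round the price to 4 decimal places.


Answer: Price = V(0,0) = 7.2578

Derivation:
dt = T/N = 0.500000
u = exp(sigma*sqrt(dt)) = 1.262817; d = 1/u = 0.791880
p = (exp((r-q)*dt) - d) / (u - d) = 0.486990
Discount per step: exp(-r*dt) = 0.979219
Stock lattice S(k, i) with i counting down-moves:
  k=0: S(0,0) = 92.1100
  k=1: S(1,0) = 116.3181; S(1,1) = 72.9401
  k=2: S(2,0) = 146.8885; S(2,1) = 92.1100; S(2,2) = 57.7598
Terminal payoffs V(N, i) = max(K - S_T, 0):
  V(2,0) = 0.000000; V(2,1) = 0.000000; V(2,2) = 28.760200
Backward induction: V(k, i) = exp(-r*dt) * [p * V(k+1, i) + (1-p) * V(k+1, i+1)]; then take max(V_cont, immediate exercise) for American.
  V(1,0) = exp(-r*dt) * [p*0.000000 + (1-p)*0.000000] = 0.000000; exercise = 0.000000; V(1,0) = max -> 0.000000
  V(1,1) = exp(-r*dt) * [p*0.000000 + (1-p)*28.760200] = 14.447650; exercise = 13.579920; V(1,1) = max -> 14.447650
  V(0,0) = exp(-r*dt) * [p*0.000000 + (1-p)*14.447650] = 7.257759; exercise = 0.000000; V(0,0) = max -> 7.257759


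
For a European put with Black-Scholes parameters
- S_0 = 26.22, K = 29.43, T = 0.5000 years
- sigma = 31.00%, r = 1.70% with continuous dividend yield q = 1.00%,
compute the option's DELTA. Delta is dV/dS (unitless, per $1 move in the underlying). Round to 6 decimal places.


d1 = -0.4013040100; d2 = -0.6205071122
phi(d1) = 0.3680777863; exp(-qT) = 0.9950124792; exp(-rT) = 0.9915360229
N(-d1) = 0.6559018442
Delta = -exp(-qT) * N(-d1) = -0.9950124792 * 0.6559018442 = -0.652631

Answer: Delta = -0.652631


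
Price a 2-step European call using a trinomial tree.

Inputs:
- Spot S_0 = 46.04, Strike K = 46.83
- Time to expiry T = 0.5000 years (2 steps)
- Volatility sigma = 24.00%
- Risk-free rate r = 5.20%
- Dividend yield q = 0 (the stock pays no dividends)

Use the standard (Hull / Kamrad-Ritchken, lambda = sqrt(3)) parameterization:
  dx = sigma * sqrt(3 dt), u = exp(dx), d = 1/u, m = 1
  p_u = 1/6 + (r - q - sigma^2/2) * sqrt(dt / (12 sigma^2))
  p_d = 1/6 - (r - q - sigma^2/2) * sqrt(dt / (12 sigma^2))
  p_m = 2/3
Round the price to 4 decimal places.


Answer: Price = V(0,0) = 3.0396

Derivation:
dt = T/N = 0.250000; dx = sigma*sqrt(3*dt) = 0.207846
u = exp(dx) = 1.231024; d = 1/u = 0.812332
p_u = 0.180619, p_m = 0.666667, p_d = 0.152714
Discount per step: exp(-r*dt) = 0.987084
Stock lattice S(k, j) with j the centered position index:
  k=0: S(0,+0) = 46.0400
  k=1: S(1,-1) = 37.3998; S(1,+0) = 46.0400; S(1,+1) = 56.6763
  k=2: S(2,-2) = 30.3810; S(2,-1) = 37.3998; S(2,+0) = 46.0400; S(2,+1) = 56.6763; S(2,+2) = 69.7699
Terminal payoffs V(N, j) = max(S_T - K, 0):
  V(2,-2) = 0.000000; V(2,-1) = 0.000000; V(2,+0) = 0.000000; V(2,+1) = 9.846331; V(2,+2) = 22.939906
Backward induction: V(k, j) = exp(-r*dt) * [p_u * V(k+1, j+1) + p_m * V(k+1, j) + p_d * V(k+1, j-1)]
  V(1,-1) = exp(-r*dt) * [p_u*0.000000 + p_m*0.000000 + p_d*0.000000] = 0.000000
  V(1,+0) = exp(-r*dt) * [p_u*9.846331 + p_m*0.000000 + p_d*0.000000] = 1.755467
  V(1,+1) = exp(-r*dt) * [p_u*22.939906 + p_m*9.846331 + p_d*0.000000] = 10.569312
  V(0,+0) = exp(-r*dt) * [p_u*10.569312 + p_m*1.755467 + p_d*0.000000] = 3.039561


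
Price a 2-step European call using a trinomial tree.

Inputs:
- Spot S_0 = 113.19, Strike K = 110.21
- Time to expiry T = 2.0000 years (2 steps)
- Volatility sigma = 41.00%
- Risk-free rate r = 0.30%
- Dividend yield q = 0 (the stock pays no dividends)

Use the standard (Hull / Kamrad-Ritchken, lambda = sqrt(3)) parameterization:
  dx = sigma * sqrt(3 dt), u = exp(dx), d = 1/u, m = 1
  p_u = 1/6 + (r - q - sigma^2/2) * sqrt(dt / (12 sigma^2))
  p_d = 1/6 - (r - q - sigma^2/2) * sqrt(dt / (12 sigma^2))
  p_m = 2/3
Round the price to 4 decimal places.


dt = T/N = 1.000000; dx = sigma*sqrt(3*dt) = 0.710141
u = exp(dx) = 2.034278; d = 1/u = 0.491575
p_u = 0.109601, p_m = 0.666667, p_d = 0.223733
Discount per step: exp(-r*dt) = 0.997004
Stock lattice S(k, j) with j the centered position index:
  k=0: S(0,+0) = 113.1900
  k=1: S(1,-1) = 55.6414; S(1,+0) = 113.1900; S(1,+1) = 230.2599
  k=2: S(2,-2) = 27.3519; S(2,-1) = 55.6414; S(2,+0) = 113.1900; S(2,+1) = 230.2599; S(2,+2) = 468.4126
Terminal payoffs V(N, j) = max(S_T - K, 0):
  V(2,-2) = 0.000000; V(2,-1) = 0.000000; V(2,+0) = 2.980000; V(2,+1) = 120.049896; V(2,+2) = 358.202578
Backward induction: V(k, j) = exp(-r*dt) * [p_u * V(k+1, j+1) + p_m * V(k+1, j) + p_d * V(k+1, j-1)]
  V(1,-1) = exp(-r*dt) * [p_u*2.980000 + p_m*0.000000 + p_d*0.000000] = 0.325631
  V(1,+0) = exp(-r*dt) * [p_u*120.049896 + p_m*2.980000 + p_d*0.000000] = 15.098833
  V(1,+1) = exp(-r*dt) * [p_u*358.202578 + p_m*120.049896 + p_d*2.980000] = 119.599839
  V(0,+0) = exp(-r*dt) * [p_u*119.599839 + p_m*15.098833 + p_d*0.325631] = 23.177312

Answer: Price = V(0,0) = 23.1773


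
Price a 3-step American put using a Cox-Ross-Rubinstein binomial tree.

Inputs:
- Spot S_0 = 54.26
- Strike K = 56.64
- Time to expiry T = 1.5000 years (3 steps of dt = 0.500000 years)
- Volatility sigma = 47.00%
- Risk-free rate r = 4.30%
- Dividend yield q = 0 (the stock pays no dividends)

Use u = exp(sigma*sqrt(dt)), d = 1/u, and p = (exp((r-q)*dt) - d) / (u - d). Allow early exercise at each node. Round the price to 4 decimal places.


Answer: Price = V(0,0) = 12.8559

Derivation:
dt = T/N = 0.500000
u = exp(sigma*sqrt(dt)) = 1.394227; d = 1/u = 0.717243
p = (exp((r-q)*dt) - d) / (u - d) = 0.449774
Discount per step: exp(-r*dt) = 0.978729
Stock lattice S(k, i) with i counting down-moves:
  k=0: S(0,0) = 54.2600
  k=1: S(1,0) = 75.6508; S(1,1) = 38.9176
  k=2: S(2,0) = 105.4743; S(2,1) = 54.2600; S(2,2) = 27.9134
  k=3: S(3,0) = 147.0552; S(3,1) = 75.6508; S(3,2) = 38.9176; S(3,3) = 20.0207
Terminal payoffs V(N, i) = max(K - S_T, 0):
  V(3,0) = 0.000000; V(3,1) = 0.000000; V(3,2) = 17.722379; V(3,3) = 36.619300
Backward induction: V(k, i) = exp(-r*dt) * [p * V(k+1, i) + (1-p) * V(k+1, i+1)]; then take max(V_cont, immediate exercise) for American.
  V(2,0) = exp(-r*dt) * [p*0.000000 + (1-p)*0.000000] = 0.000000; exercise = 0.000000; V(2,0) = max -> 0.000000
  V(2,1) = exp(-r*dt) * [p*0.000000 + (1-p)*17.722379] = 9.543903; exercise = 2.380000; V(2,1) = max -> 9.543903
  V(2,2) = exp(-r*dt) * [p*17.722379 + (1-p)*36.619300] = 27.521836; exercise = 28.726598; V(2,2) = max -> 28.726598
  V(1,0) = exp(-r*dt) * [p*0.000000 + (1-p)*9.543903] = 5.139609; exercise = 0.000000; V(1,0) = max -> 5.139609
  V(1,1) = exp(-r*dt) * [p*9.543903 + (1-p)*28.726598] = 19.671216; exercise = 17.722379; V(1,1) = max -> 19.671216
  V(0,0) = exp(-r*dt) * [p*5.139609 + (1-p)*19.671216] = 12.855887; exercise = 2.380000; V(0,0) = max -> 12.855887


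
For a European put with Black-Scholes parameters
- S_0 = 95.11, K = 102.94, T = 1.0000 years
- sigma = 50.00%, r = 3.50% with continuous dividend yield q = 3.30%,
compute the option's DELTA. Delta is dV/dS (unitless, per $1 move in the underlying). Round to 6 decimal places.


Answer: Delta = -0.446857

Derivation:
d1 = 0.0957756445; d2 = -0.4042243555
phi(d1) = 0.3971167264; exp(-qT) = 0.9675385596; exp(-rT) = 0.9656054163
N(-d1) = 0.4618493806
Delta = -exp(-qT) * N(-d1) = -0.9675385596 * 0.4618493806 = -0.446857


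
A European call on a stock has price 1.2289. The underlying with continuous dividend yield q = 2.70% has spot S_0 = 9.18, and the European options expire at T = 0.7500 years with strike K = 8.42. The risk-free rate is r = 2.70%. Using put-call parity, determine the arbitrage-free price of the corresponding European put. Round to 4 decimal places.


Answer: Put price = 0.4841

Derivation:
Put-call parity: C - P = S_0 * exp(-qT) - K * exp(-rT).
S_0 * exp(-qT) = 9.1800 * 0.97995365 = 8.99597455
K * exp(-rT) = 8.4200 * 0.97995365 = 8.25120977
P = C - S*exp(-qT) + K*exp(-rT)
P = 1.2289 - 8.99597455 + 8.25120977 = 0.4841


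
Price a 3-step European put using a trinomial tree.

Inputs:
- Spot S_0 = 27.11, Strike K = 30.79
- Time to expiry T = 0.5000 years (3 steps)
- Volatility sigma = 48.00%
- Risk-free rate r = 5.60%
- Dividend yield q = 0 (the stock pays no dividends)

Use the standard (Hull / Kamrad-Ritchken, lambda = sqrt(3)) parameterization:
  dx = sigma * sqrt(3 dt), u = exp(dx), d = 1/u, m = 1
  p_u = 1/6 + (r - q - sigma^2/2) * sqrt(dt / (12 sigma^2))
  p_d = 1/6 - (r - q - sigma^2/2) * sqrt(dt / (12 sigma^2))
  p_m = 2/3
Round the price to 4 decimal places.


dt = T/N = 0.166667; dx = sigma*sqrt(3*dt) = 0.339411
u = exp(dx) = 1.404121; d = 1/u = 0.712189
p_u = 0.152132, p_m = 0.666667, p_d = 0.181202
Discount per step: exp(-r*dt) = 0.990710
Stock lattice S(k, j) with j the centered position index:
  k=0: S(0,+0) = 27.1100
  k=1: S(1,-1) = 19.3075; S(1,+0) = 27.1100; S(1,+1) = 38.0657
  k=2: S(2,-2) = 13.7506; S(2,-1) = 19.3075; S(2,+0) = 27.1100; S(2,+1) = 38.0657; S(2,+2) = 53.4489
  k=3: S(3,-3) = 9.7930; S(3,-2) = 13.7506; S(3,-1) = 19.3075; S(3,+0) = 27.1100; S(3,+1) = 38.0657; S(3,+2) = 53.4489; S(3,+3) = 75.0486
Terminal payoffs V(N, j) = max(K - S_T, 0):
  V(3,-3) = 20.996990; V(3,-2) = 17.039432; V(3,-1) = 11.482543; V(3,+0) = 3.680000; V(3,+1) = 0.000000; V(3,+2) = 0.000000; V(3,+3) = 0.000000
Backward induction: V(k, j) = exp(-r*dt) * [p_u * V(k+1, j+1) + p_m * V(k+1, j) + p_d * V(k+1, j-1)]
  V(2,-2) = exp(-r*dt) * [p_u*11.482543 + p_m*17.039432 + p_d*20.996990] = 16.754065
  V(2,-1) = exp(-r*dt) * [p_u*3.680000 + p_m*11.482543 + p_d*17.039432] = 11.197447
  V(2,+0) = exp(-r*dt) * [p_u*0.000000 + p_m*3.680000 + p_d*11.482543] = 4.491869
  V(2,+1) = exp(-r*dt) * [p_u*0.000000 + p_m*0.000000 + p_d*3.680000] = 0.660627
  V(2,+2) = exp(-r*dt) * [p_u*0.000000 + p_m*0.000000 + p_d*0.000000] = 0.000000
  V(1,-1) = exp(-r*dt) * [p_u*4.491869 + p_m*11.197447 + p_d*16.754065] = 11.080284
  V(1,+0) = exp(-r*dt) * [p_u*0.660627 + p_m*4.491869 + p_d*11.197447] = 5.076475
  V(1,+1) = exp(-r*dt) * [p_u*0.000000 + p_m*0.660627 + p_d*4.491869] = 1.242699
  V(0,+0) = exp(-r*dt) * [p_u*1.242699 + p_m*5.076475 + p_d*11.080284] = 5.529288

Answer: Price = V(0,0) = 5.5293


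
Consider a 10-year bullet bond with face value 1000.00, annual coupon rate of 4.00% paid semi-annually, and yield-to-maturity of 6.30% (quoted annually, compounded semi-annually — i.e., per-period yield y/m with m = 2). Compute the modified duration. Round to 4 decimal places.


Coupon per period c = face * coupon_rate / m = 20.000000
Periods per year m = 2; per-period yield y/m = 0.031500
Number of cashflows N = 20
Cashflows (t years, CF_t, discount factor 1/(1+y/m)^(m*t), PV):
  t = 0.5000: CF_t = 20.000000, DF = 0.969462, PV = 19.389239
  t = 1.0000: CF_t = 20.000000, DF = 0.939856, PV = 18.797129
  t = 1.5000: CF_t = 20.000000, DF = 0.911155, PV = 18.223102
  t = 2.0000: CF_t = 20.000000, DF = 0.883330, PV = 17.666604
  t = 2.5000: CF_t = 20.000000, DF = 0.856355, PV = 17.127100
  t = 3.0000: CF_t = 20.000000, DF = 0.830204, PV = 16.604072
  t = 3.5000: CF_t = 20.000000, DF = 0.804851, PV = 16.097016
  t = 4.0000: CF_t = 20.000000, DF = 0.780272, PV = 15.605444
  t = 4.5000: CF_t = 20.000000, DF = 0.756444, PV = 15.128884
  t = 5.0000: CF_t = 20.000000, DF = 0.733344, PV = 14.666878
  t = 5.5000: CF_t = 20.000000, DF = 0.710949, PV = 14.218980
  t = 6.0000: CF_t = 20.000000, DF = 0.689238, PV = 13.784760
  t = 6.5000: CF_t = 20.000000, DF = 0.668190, PV = 13.363800
  t = 7.0000: CF_t = 20.000000, DF = 0.647785, PV = 12.955696
  t = 7.5000: CF_t = 20.000000, DF = 0.628003, PV = 12.560054
  t = 8.0000: CF_t = 20.000000, DF = 0.608825, PV = 12.176495
  t = 8.5000: CF_t = 20.000000, DF = 0.590232, PV = 11.804648
  t = 9.0000: CF_t = 20.000000, DF = 0.572208, PV = 11.444157
  t = 9.5000: CF_t = 20.000000, DF = 0.554734, PV = 11.094675
  t = 10.0000: CF_t = 1020.000000, DF = 0.537793, PV = 548.549124
Price P = sum_t PV_t = 831.257856
First compute Macaulay numerator sum_t t * PV_t:
  t * PV_t at t = 0.5000: 9.694619
  t * PV_t at t = 1.0000: 18.797129
  t * PV_t at t = 1.5000: 27.334653
  t * PV_t at t = 2.0000: 35.333207
  t * PV_t at t = 2.5000: 42.817750
  t * PV_t at t = 3.0000: 49.812215
  t * PV_t at t = 3.5000: 56.339555
  t * PV_t at t = 4.0000: 62.421777
  t * PV_t at t = 4.5000: 68.079980
  t * PV_t at t = 5.0000: 73.334389
  t * PV_t at t = 5.5000: 78.204389
  t * PV_t at t = 6.0000: 82.708560
  t * PV_t at t = 6.5000: 86.864702
  t * PV_t at t = 7.0000: 90.689871
  t * PV_t at t = 7.5000: 94.200406
  t * PV_t at t = 8.0000: 97.411956
  t * PV_t at t = 8.5000: 100.339509
  t * PV_t at t = 9.0000: 102.997415
  t * PV_t at t = 9.5000: 105.399412
  t * PV_t at t = 10.0000: 5485.491237
Macaulay duration D = 6768.272731 / 831.257856 = 8.142206
Modified duration = D / (1 + y/m) = 8.142206 / (1 + 0.031500) = 7.893559

Answer: Modified duration = 7.8936


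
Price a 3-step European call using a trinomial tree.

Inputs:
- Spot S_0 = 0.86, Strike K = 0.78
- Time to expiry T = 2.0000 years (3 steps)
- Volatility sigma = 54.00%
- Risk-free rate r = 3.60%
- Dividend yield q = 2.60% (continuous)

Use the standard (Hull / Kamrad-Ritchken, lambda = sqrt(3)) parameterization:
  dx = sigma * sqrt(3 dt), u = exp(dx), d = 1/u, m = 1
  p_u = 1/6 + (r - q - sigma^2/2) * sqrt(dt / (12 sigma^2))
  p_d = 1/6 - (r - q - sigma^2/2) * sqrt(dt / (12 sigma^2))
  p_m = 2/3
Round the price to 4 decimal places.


dt = T/N = 0.666667; dx = sigma*sqrt(3*dt) = 0.763675
u = exp(dx) = 2.146150; d = 1/u = 0.465951
p_u = 0.107392, p_m = 0.666667, p_d = 0.225941
Discount per step: exp(-r*dt) = 0.976286
Stock lattice S(k, j) with j the centered position index:
  k=0: S(0,+0) = 0.8600
  k=1: S(1,-1) = 0.4007; S(1,+0) = 0.8600; S(1,+1) = 1.8457
  k=2: S(2,-2) = 0.1867; S(2,-1) = 0.4007; S(2,+0) = 0.8600; S(2,+1) = 1.8457; S(2,+2) = 3.9611
  k=3: S(3,-3) = 0.0870; S(3,-2) = 0.1867; S(3,-1) = 0.4007; S(3,+0) = 0.8600; S(3,+1) = 1.8457; S(3,+2) = 3.9611; S(3,+3) = 8.5012
Terminal payoffs V(N, j) = max(S_T - K, 0):
  V(3,-3) = 0.000000; V(3,-2) = 0.000000; V(3,-1) = 0.000000; V(3,+0) = 0.080000; V(3,+1) = 1.065689; V(3,+2) = 3.181124; V(3,+3) = 7.721164
Backward induction: V(k, j) = exp(-r*dt) * [p_u * V(k+1, j+1) + p_m * V(k+1, j) + p_d * V(k+1, j-1)]
  V(2,-2) = exp(-r*dt) * [p_u*0.000000 + p_m*0.000000 + p_d*0.000000] = 0.000000
  V(2,-1) = exp(-r*dt) * [p_u*0.080000 + p_m*0.000000 + p_d*0.000000] = 0.008388
  V(2,+0) = exp(-r*dt) * [p_u*1.065689 + p_m*0.080000 + p_d*0.000000] = 0.163801
  V(2,+1) = exp(-r*dt) * [p_u*3.181124 + p_m*1.065689 + p_d*0.080000] = 1.044783
  V(2,+2) = exp(-r*dt) * [p_u*7.721164 + p_m*3.181124 + p_d*1.065689] = 3.115057
  V(1,-1) = exp(-r*dt) * [p_u*0.163801 + p_m*0.008388 + p_d*0.000000] = 0.022633
  V(1,+0) = exp(-r*dt) * [p_u*1.044783 + p_m*0.163801 + p_d*0.008388] = 0.218002
  V(1,+1) = exp(-r*dt) * [p_u*3.115057 + p_m*1.044783 + p_d*0.163801] = 1.042735
  V(0,+0) = exp(-r*dt) * [p_u*1.042735 + p_m*0.218002 + p_d*0.022633] = 0.256206

Answer: Price = V(0,0) = 0.2562


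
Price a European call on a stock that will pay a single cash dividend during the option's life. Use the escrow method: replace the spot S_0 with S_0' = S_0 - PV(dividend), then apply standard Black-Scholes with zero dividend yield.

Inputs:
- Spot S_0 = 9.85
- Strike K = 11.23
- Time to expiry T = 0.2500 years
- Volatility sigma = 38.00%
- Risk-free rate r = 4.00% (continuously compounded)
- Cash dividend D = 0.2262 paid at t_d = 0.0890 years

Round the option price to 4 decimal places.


PV(D) = D * exp(-r * t_d) = 0.2262 * 0.99644633 = 0.22539616
S_0' = S_0 - PV(D) = 9.8500 - 0.22539616 = 9.62460384
d1 = (ln(S_0'/K) + (r + sigma^2/2)*T) / (sigma*sqrt(T)) = -0.66429499
d2 = d1 - sigma*sqrt(T) = -0.85429499
exp(-rT) = 0.99004983
N(d1) = 0.25325076; N(d2) = 0.19647078
C = S_0' * N(d1) - K * exp(-rT) * N(d2) = 9.62460384 * 0.25325076 - 11.2300 * 0.99004983 * 0.19647078 = 0.2530

Answer: Price = 0.2530


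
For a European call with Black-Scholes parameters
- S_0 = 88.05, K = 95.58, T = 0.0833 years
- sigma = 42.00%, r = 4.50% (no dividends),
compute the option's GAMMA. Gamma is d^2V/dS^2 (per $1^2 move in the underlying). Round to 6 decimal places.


d1 = -0.5854116882; d2 = -0.7066309936
phi(d1) = 0.3361183478; exp(-qT) = 1.0000000000; exp(-rT) = 0.9962585169
Gamma = exp(-qT) * phi(d1) / (S * sigma * sqrt(T)) = 1.0000000000 * 0.3361183478 / (88.0500 * 0.4200 * 0.2886173938) = 0.031491

Answer: Gamma = 0.031491


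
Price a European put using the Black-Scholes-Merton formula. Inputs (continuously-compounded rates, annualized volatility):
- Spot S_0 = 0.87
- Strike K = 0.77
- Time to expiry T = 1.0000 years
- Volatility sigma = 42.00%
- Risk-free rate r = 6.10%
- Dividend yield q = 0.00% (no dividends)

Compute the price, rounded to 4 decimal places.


Answer: Price = 0.0720

Derivation:
d1 = (ln(S/K) + (r - q + 0.5*sigma^2) * T) / (sigma * sqrt(T)) = 0.64595880
d2 = d1 - sigma * sqrt(T) = 0.22595880
exp(-rT) = 0.94082324; exp(-qT) = 1.00000000
P = K * exp(-rT) * N(-d2) - S_0 * exp(-qT) * N(-d1)
N(-d1) = 0.25915302; N(-d2) = 0.41061673
P = 0.7700 * 0.94082324 * 0.41061673 - 0.8700 * 1.00000000 * 0.25915302 = 0.0720


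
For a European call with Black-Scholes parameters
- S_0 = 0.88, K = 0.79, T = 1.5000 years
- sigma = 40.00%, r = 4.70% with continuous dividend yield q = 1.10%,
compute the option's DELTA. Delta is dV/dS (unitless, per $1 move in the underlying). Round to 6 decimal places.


Answer: Delta = 0.705749

Derivation:
d1 = 0.5754034342; d2 = 0.0855054857
phi(d1) = 0.3380764961; exp(-qT) = 0.9836353794; exp(-rT) = 0.9319277395
N(d1) = 0.7174907590
Delta = exp(-qT) * N(d1) = 0.9836353794 * 0.7174907590 = 0.705749


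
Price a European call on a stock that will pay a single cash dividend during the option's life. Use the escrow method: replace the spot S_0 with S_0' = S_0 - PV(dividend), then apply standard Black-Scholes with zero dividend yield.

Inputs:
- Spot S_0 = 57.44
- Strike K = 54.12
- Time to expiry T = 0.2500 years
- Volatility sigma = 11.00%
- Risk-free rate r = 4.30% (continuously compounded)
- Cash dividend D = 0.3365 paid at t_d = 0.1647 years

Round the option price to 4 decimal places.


PV(D) = D * exp(-r * t_d) = 0.3365 * 0.99294292 = 0.33412529
S_0' = S_0 - PV(D) = 57.4400 - 0.33412529 = 57.10587471
d1 = (ln(S_0'/K) + (r + sigma^2/2)*T) / (sigma*sqrt(T)) = 1.19937623
d2 = d1 - sigma*sqrt(T) = 1.14437623
exp(-rT) = 0.98930757
N(d1) = 0.88480916; N(d2) = 0.87376618
C = S_0' * N(d1) - K * exp(-rT) * N(d2) = 57.10587471 * 0.88480916 - 54.1200 * 0.98930757 * 0.87376618 = 3.7452

Answer: Price = 3.7452


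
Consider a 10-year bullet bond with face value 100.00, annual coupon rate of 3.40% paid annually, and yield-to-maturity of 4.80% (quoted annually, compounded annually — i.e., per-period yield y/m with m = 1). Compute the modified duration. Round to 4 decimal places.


Coupon per period c = face * coupon_rate / m = 3.400000
Periods per year m = 1; per-period yield y/m = 0.048000
Number of cashflows N = 10
Cashflows (t years, CF_t, discount factor 1/(1+y/m)^(m*t), PV):
  t = 1.0000: CF_t = 3.400000, DF = 0.954198, PV = 3.244275
  t = 2.0000: CF_t = 3.400000, DF = 0.910495, PV = 3.095682
  t = 3.0000: CF_t = 3.400000, DF = 0.868793, PV = 2.953895
  t = 4.0000: CF_t = 3.400000, DF = 0.829001, PV = 2.818602
  t = 5.0000: CF_t = 3.400000, DF = 0.791031, PV = 2.689506
  t = 6.0000: CF_t = 3.400000, DF = 0.754801, PV = 2.566322
  t = 7.0000: CF_t = 3.400000, DF = 0.720230, PV = 2.448781
  t = 8.0000: CF_t = 3.400000, DF = 0.687242, PV = 2.336623
  t = 9.0000: CF_t = 3.400000, DF = 0.655765, PV = 2.229602
  t = 10.0000: CF_t = 103.400000, DF = 0.625730, PV = 64.700511
Price P = sum_t PV_t = 89.083800
First compute Macaulay numerator sum_t t * PV_t:
  t * PV_t at t = 1.0000: 3.244275
  t * PV_t at t = 2.0000: 6.191364
  t * PV_t at t = 3.0000: 8.861685
  t * PV_t at t = 4.0000: 11.274409
  t * PV_t at t = 5.0000: 13.447530
  t * PV_t at t = 6.0000: 15.397935
  t * PV_t at t = 7.0000: 17.141467
  t * PV_t at t = 8.0000: 18.692984
  t * PV_t at t = 9.0000: 20.066419
  t * PV_t at t = 10.0000: 647.005112
Macaulay duration D = 761.323180 / 89.083800 = 8.546146
Modified duration = D / (1 + y/m) = 8.546146 / (1 + 0.048000) = 8.154720

Answer: Modified duration = 8.1547


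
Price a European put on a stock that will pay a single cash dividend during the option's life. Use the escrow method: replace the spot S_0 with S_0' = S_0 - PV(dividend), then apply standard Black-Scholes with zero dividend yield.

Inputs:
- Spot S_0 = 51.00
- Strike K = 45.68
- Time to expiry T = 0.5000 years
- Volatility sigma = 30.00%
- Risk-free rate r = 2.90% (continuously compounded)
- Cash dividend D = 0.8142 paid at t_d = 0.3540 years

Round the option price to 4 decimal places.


Answer: Price = 1.9501

Derivation:
PV(D) = D * exp(-r * t_d) = 0.8142 * 0.98978652 = 0.80588418
S_0' = S_0 - PV(D) = 51.0000 - 0.80588418 = 50.19411582
d1 = (ln(S_0'/K) + (r + sigma^2/2)*T) / (sigma*sqrt(T)) = 0.61865828
d2 = d1 - sigma*sqrt(T) = 0.40652625
exp(-rT) = 0.98560462
N(-d1) = 0.26807075; N(-d2) = 0.34217799
P = K * exp(-rT) * N(-d2) - S_0' * N(-d1) = 45.6800 * 0.98560462 * 0.34217799 - 50.19411582 * 0.26807075 = 1.9501


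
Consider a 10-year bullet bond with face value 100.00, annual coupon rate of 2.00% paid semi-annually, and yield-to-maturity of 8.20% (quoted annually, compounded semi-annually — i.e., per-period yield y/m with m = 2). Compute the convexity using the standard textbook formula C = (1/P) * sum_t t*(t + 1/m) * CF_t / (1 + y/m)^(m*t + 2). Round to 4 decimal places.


Coupon per period c = face * coupon_rate / m = 1.000000
Periods per year m = 2; per-period yield y/m = 0.041000
Number of cashflows N = 20
Cashflows (t years, CF_t, discount factor 1/(1+y/m)^(m*t), PV):
  t = 0.5000: CF_t = 1.000000, DF = 0.960615, PV = 0.960615
  t = 1.0000: CF_t = 1.000000, DF = 0.922781, PV = 0.922781
  t = 1.5000: CF_t = 1.000000, DF = 0.886437, PV = 0.886437
  t = 2.0000: CF_t = 1.000000, DF = 0.851524, PV = 0.851524
  t = 2.5000: CF_t = 1.000000, DF = 0.817987, PV = 0.817987
  t = 3.0000: CF_t = 1.000000, DF = 0.785770, PV = 0.785770
  t = 3.5000: CF_t = 1.000000, DF = 0.754823, PV = 0.754823
  t = 4.0000: CF_t = 1.000000, DF = 0.725094, PV = 0.725094
  t = 4.5000: CF_t = 1.000000, DF = 0.696536, PV = 0.696536
  t = 5.0000: CF_t = 1.000000, DF = 0.669103, PV = 0.669103
  t = 5.5000: CF_t = 1.000000, DF = 0.642750, PV = 0.642750
  t = 6.0000: CF_t = 1.000000, DF = 0.617435, PV = 0.617435
  t = 6.5000: CF_t = 1.000000, DF = 0.593117, PV = 0.593117
  t = 7.0000: CF_t = 1.000000, DF = 0.569757, PV = 0.569757
  t = 7.5000: CF_t = 1.000000, DF = 0.547317, PV = 0.547317
  t = 8.0000: CF_t = 1.000000, DF = 0.525761, PV = 0.525761
  t = 8.5000: CF_t = 1.000000, DF = 0.505054, PV = 0.505054
  t = 9.0000: CF_t = 1.000000, DF = 0.485162, PV = 0.485162
  t = 9.5000: CF_t = 1.000000, DF = 0.466054, PV = 0.466054
  t = 10.0000: CF_t = 101.000000, DF = 0.447698, PV = 45.217525
Price P = sum_t PV_t = 58.240600
Convexity numerator sum_t t*(t + 1/m) * CF_t / (1+y/m)^(m*t + 2):
  t = 0.5000: term = 0.443218
  t = 1.0000: term = 1.277287
  t = 1.5000: term = 2.453961
  t = 2.0000: term = 3.928852
  t = 2.5000: term = 5.661169
  t = 3.0000: term = 7.613484
  t = 3.5000: term = 9.751501
  t = 4.0000: term = 12.043846
  t = 4.5000: term = 14.461871
  t = 5.0000: term = 16.979463
  t = 5.5000: term = 19.572868
  t = 6.0000: term = 22.220529
  t = 6.5000: term = 24.902930
  t = 7.0000: term = 27.602450
  t = 7.5000: term = 30.303225
  t = 8.0000: term = 32.991023
  t = 8.5000: term = 35.653123
  t = 9.0000: term = 38.278202
  t = 9.5000: term = 40.856230
  t = 10.0000: term = 4381.215582
Convexity = (1/P) * sum = 4728.210813 / 58.240600 = 81.184101

Answer: Convexity = 81.1841
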